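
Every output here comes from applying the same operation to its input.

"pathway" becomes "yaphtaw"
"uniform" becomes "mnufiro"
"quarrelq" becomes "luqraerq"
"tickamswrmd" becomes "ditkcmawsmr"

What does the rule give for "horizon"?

Each output is the input with this applied: swap each adjacent pair of characters (1↔2, 3↔4, ...), then move the last character to the front.
For "horizon", step one produces "ohirozn"; step two turns that into "nohiroz".

nohiroz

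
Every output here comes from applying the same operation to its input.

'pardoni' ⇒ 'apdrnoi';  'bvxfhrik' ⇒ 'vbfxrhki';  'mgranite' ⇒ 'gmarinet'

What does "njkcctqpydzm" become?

What's happening: swap each adjacent pair of characters (1↔2, 3↔4, ...).
For "njkcctqpydzm" the result is "jncktcpqdymz".

jncktcpqdymz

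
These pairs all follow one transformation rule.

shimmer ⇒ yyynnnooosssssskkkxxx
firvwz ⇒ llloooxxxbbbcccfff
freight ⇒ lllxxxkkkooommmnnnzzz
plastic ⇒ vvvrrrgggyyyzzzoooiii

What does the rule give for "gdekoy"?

mmmjjjkkkqqquuueee

The rule is to shift every letter 6 places forward in the alphabet (wrapping around), then repeat every character 3 times.
For "gdekoy" the result is "mmmjjjkkkqqquuueee".
(Check on "freight": → "lxkomnz" → "lllxxxkkkooommmnnnzzz" ✓)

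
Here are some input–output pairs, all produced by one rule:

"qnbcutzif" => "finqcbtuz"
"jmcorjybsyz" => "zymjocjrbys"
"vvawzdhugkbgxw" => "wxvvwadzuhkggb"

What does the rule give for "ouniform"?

mruoinof

In each case the input is transformed by: move the last 2 characters to the front (rotate right by 2), then swap each adjacent pair of characters (1↔2, 3↔4, ...).
Working it through for "ouniform": intermediate "rmounifo", final "mruoinof".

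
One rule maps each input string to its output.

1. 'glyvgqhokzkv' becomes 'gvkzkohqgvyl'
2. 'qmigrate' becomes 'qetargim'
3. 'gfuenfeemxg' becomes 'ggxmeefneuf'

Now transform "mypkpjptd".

mdtpjpkpy

In each case the input is transformed by: move the first character to the end, then reverse the string.
"mypkpjptd" → "ypkpjptdm" → "mdtpjpkpy".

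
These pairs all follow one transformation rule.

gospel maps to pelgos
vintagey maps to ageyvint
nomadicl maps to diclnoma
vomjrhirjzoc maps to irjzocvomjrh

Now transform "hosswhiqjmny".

The pattern: swap the front and back halves of the string.
For "hosswhiqjmny" the result is "iqjmnyhosswh".

iqjmnyhosswh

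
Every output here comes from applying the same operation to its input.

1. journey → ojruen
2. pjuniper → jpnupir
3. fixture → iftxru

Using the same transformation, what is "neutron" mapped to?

entuor

Looking at the pairs, the operation is to swap each adjacent pair of characters (1↔2, 3↔4, ...), then delete the last character.
On "neutron": the first step gives "entuorn", and the second then gives "entuor".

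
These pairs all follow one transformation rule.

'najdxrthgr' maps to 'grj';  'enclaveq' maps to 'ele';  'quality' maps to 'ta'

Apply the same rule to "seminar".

Each output is the input with this applied: reverse the string, then keep one character in every 3, starting at position 2 (positions 2nd, 5th, 8th, ...).
Applying both steps to "seminar": "ranimes", then "am".

am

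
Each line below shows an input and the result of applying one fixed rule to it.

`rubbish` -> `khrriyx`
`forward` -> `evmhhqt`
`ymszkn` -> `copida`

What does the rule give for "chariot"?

xshqeyj

The transformation: swap each adjacent pair of characters (1↔2, 3↔4, ...), then shift every letter 10 places backward in the alphabet (wrapping around).
For "chariot", step one produces "hcraoit"; step two turns that into "xshqeyj".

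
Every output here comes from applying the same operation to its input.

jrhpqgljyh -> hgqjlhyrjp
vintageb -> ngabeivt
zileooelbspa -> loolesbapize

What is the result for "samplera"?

melarasp

The pattern: swap each adjacent pair of characters (1↔2, 3↔4, ...), then move the first 3 characters to the end (rotate left by 3).
Working it through for "samplera": intermediate "aspmelar", final "melarasp".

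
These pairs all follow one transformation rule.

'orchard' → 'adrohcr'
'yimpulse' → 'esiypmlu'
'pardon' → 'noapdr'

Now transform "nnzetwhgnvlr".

In each case the input is transformed by: swap each adjacent pair of characters (1↔2, 3↔4, ...), then move the last 2 characters to the front (rotate right by 2).
For "nnzetwhgnvlr", step one produces "nnezwtghvnrl"; step two turns that into "rlnnezwtghvn".

rlnnezwtghvn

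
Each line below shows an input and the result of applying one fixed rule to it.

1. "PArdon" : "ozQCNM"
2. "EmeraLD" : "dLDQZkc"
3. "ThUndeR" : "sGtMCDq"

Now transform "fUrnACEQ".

The pattern: flip the case of every letter, then shift every letter 1 place backward in the alphabet (wrapping around).
Starting from "fUrnACEQ": after the first operation, "FuRNaceq"; after the second, "EtQMzbdp".

EtQMzbdp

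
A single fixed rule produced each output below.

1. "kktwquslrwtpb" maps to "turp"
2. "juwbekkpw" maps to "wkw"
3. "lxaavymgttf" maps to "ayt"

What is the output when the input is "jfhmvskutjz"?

The transformation: keep one character in every 3, starting at position 3 (positions 3rd, 6th, 9th, ...).
Doing the same to "jfhmvskutjz": "hst".

hst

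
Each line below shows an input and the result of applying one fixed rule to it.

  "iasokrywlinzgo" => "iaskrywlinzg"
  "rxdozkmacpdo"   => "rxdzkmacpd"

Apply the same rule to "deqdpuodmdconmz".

The rule is to remove every "o".
Doing the same to "deqdpuodmdconmz": "deqdpudmdcnmz".

deqdpudmdcnmz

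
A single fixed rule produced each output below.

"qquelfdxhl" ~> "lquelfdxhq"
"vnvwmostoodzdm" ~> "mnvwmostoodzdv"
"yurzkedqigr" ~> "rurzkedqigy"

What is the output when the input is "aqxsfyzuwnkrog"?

The rule is to swap the first and last characters.
On "aqxsfyzuwnkrog" that produces "gqxsfyzuwnkroa".

gqxsfyzuwnkroa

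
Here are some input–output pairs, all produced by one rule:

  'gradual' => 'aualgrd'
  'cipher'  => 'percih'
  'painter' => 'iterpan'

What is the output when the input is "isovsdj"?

The rule is to move the first 3 characters to the end (rotate left by 3), then swap the first and last characters.
Applying both steps to "isovsdj": "vsdjiso", then "osdjisv".

osdjisv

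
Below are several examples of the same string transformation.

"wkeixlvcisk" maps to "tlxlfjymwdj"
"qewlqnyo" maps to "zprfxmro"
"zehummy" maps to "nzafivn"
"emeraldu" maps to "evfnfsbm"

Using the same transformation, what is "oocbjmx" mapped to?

nyppdck

Looking at the pairs, the operation is to move the last 2 characters to the front (rotate right by 2), then shift every letter 1 place forward in the alphabet (wrapping around).
Working it through for "oocbjmx": intermediate "mxoocbj", final "nyppdck".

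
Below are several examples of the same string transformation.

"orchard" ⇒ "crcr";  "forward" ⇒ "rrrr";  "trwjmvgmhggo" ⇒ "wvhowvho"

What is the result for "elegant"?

Looking at the pairs, the operation is to keep one character in every 3, starting at position 3 (positions 3rd, 6th, 9th, ...), then write the whole string twice.
"elegant" → "enen".

enen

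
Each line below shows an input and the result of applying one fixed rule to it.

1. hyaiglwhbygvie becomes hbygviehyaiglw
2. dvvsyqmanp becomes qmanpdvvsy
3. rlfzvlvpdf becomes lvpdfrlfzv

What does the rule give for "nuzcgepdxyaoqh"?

dxyaoqhnuzcgep

Each output is the input with this applied: swap the front and back halves of the string.
Applying that to "nuzcgepdxyaoqh" gives "dxyaoqhnuzcgep".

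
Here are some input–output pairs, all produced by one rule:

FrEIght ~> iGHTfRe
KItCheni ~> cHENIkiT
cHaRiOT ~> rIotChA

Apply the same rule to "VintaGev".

TAgEVvIN

Looking at the pairs, the operation is to move the first 3 characters to the end (rotate left by 3), then flip the case of every letter.
For "VintaGev", step one produces "taGevVin"; step two turns that into "TAgEVvIN".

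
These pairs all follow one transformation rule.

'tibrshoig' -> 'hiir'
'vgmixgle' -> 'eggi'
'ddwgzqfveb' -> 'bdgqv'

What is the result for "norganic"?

cgno

Looking at the pairs, the operation is to keep every other character starting from the second (positions 2nd, 4th, 6th, ...), then sort the characters into alphabetical order.
Applying both steps to "norganic": "ognc", then "cgno".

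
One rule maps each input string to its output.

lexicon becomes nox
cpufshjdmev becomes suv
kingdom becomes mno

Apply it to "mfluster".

stu

The rule is to sort the characters into alphabetical order, then keep only the last 3 characters.
On "mfluster": the first step gives "eflmrstu", and the second then gives "stu".
(Check on "kingdom": → "dgikmno" → "mno" ✓)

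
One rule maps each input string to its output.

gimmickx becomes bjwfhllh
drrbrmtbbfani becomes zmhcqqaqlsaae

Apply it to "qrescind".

The rule is to move the last 3 characters to the front (rotate right by 3), then shift every letter 1 place backward in the alphabet (wrapping around).
Applying both steps to "qrescind": "indqresc", then "hmcpqdrb".

hmcpqdrb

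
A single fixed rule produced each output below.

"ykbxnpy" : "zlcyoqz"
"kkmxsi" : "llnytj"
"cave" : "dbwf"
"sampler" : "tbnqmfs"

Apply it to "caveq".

What's happening: shift every letter 1 place forward in the alphabet (wrapping around).
So "caveq" becomes "dbwfr".

dbwfr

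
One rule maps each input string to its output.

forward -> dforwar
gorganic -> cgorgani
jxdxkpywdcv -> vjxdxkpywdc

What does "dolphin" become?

ndolphi

The pattern: move the last character to the front.
For "dolphin" the result is "ndolphi".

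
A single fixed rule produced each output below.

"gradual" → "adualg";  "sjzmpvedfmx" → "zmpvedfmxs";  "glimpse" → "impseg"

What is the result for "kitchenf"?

What's happening: move the first 2 characters to the end (rotate left by 2), then delete the last character.
Doing the same to "kitchenf": "tchenfk".

tchenfk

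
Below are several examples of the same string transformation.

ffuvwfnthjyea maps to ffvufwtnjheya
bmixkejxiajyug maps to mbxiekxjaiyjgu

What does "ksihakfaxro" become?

skhikaafrxo

Each output is the input with this applied: swap each adjacent pair of characters (1↔2, 3↔4, ...).
"ksihakfaxro" → "skhikaafrxo".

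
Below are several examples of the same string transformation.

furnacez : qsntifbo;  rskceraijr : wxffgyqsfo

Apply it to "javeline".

wbsxojsz

The transformation: shift every letter 12 places backward in the alphabet (wrapping around), then move the last 3 characters to the front (rotate right by 3).
For "javeline", step one produces "xojszwbs"; step two turns that into "wbsxojsz".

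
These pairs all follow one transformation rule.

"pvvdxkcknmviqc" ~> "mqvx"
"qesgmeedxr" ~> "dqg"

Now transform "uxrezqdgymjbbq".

mbxz

In each case the input is transformed by: swap the front and back halves of the string, then keep one character in every 3, starting at position 3 (positions 3rd, 6th, 9th, ...).
For "uxrezqdgymjbbq", step one produces "gymjbbquxrezqd"; step two turns that into "mbxz".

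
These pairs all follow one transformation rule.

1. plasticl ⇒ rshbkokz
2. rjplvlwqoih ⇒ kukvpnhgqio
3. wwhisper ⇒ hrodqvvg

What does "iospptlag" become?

Rule — move the first 3 characters to the end (rotate left by 3), then shift every letter 1 place backward in the alphabet (wrapping around).
On "iospptlag": the first step gives "pptlagios", and the second then gives "ooskzfhnr".

ooskzfhnr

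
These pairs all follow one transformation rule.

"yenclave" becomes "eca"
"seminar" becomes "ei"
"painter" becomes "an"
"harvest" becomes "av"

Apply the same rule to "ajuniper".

jnp

Rule — delete the last 2 characters, then keep every other character starting from the second (positions 2nd, 4th, 6th, ...).
On "ajuniper": the first step gives "ajunip", and the second then gives "jnp".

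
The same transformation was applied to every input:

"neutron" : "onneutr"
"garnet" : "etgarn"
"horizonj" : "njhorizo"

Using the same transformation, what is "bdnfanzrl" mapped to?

rlbdnfanz

The transformation: move the last 2 characters to the front (rotate right by 2).
For "bdnfanzrl" the result is "rlbdnfanz".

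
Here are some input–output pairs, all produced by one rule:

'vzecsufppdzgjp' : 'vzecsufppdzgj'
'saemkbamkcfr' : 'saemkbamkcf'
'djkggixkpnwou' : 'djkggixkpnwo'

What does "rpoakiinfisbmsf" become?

rpoakiinfisbms

The pattern: delete the last character.
For "rpoakiinfisbmsf" the result is "rpoakiinfisbms".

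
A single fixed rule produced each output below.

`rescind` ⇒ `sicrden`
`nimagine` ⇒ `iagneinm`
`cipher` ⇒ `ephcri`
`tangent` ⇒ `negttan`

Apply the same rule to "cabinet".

bnictae

Rule — take characters alternately from the front and the back (1st, last, 2nd, 2nd-last, ...), then move the last 3 characters to the front (rotate right by 3).
On "cabinet": the first step gives "ctaebni", and the second then gives "bnictae".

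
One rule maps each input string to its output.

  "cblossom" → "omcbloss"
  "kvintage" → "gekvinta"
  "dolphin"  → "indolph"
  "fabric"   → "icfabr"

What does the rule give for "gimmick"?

In each case the input is transformed by: move the last 2 characters to the front (rotate right by 2).
On "gimmick" that produces "ckgimmi".

ckgimmi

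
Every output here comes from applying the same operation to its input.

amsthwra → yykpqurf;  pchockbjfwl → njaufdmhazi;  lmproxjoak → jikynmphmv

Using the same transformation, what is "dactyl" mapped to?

bjywar

The pattern: shift every letter 2 places backward in the alphabet (wrapping around), then take characters alternately from the front and the back (1st, last, 2nd, 2nd-last, ...).
"dactyl" → "byarwj" → "bjywar".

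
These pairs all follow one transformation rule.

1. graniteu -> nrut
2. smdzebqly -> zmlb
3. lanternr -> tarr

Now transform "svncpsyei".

cves

The rule is to keep every other character starting from the second (positions 2nd, 4th, 6th, ...), then swap each adjacent pair of characters (1↔2, 3↔4, ...).
Applying both steps to "svncpsyei": "vcse", then "cves".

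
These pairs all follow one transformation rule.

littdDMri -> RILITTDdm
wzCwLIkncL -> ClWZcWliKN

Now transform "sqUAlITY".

tySQuaLi

Looking at the pairs, the operation is to move the last 2 characters to the front (rotate right by 2), then flip the case of every letter.
For "sqUAlITY", step one produces "TYsqUAlI"; step two turns that into "tySQuaLi".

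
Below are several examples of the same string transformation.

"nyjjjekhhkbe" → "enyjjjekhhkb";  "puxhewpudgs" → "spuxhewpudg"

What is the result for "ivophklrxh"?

The rule is to move the last character to the front.
On "ivophklrxh" that produces "hivophklrx".

hivophklrx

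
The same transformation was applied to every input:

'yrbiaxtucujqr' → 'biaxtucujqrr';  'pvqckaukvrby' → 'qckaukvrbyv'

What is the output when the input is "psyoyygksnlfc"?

Looking at the pairs, the operation is to delete the first character, then move the first character to the end.
Applying both steps to "psyoyygksnlfc": "syoyygksnlfc", then "yoyygksnlfcs".

yoyygksnlfcs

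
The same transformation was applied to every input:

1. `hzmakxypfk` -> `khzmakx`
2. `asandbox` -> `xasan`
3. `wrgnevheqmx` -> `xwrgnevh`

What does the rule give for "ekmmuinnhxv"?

vekmmuin

The transformation: move the last character to the front, then delete the last 3 characters.
For "ekmmuinnhxv", step one produces "vekmmuinnhx"; step two turns that into "vekmmuin".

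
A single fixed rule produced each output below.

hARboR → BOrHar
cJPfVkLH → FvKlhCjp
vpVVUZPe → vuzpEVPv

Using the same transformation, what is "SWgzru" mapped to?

Rule — move the first 3 characters to the end (rotate left by 3), then flip the case of every letter.
"SWgzru" → "zruSWg" → "ZRUswG".

ZRUswG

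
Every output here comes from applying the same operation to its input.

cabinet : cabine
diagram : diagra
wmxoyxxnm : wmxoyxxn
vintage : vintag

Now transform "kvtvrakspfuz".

kvtvrakspfu

Each output is the input with this applied: delete the last character.
Doing the same to "kvtvrakspfuz": "kvtvrakspfu".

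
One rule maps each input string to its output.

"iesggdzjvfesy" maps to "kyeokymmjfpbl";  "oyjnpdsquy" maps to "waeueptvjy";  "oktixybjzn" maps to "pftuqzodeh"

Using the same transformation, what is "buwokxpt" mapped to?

dvzhacuq

What's happening: move the last 3 characters to the front (rotate right by 3), then shift every letter 6 places forward in the alphabet (wrapping around).
Working it through for "buwokxpt": intermediate "xptbuwok", final "dvzhacuq".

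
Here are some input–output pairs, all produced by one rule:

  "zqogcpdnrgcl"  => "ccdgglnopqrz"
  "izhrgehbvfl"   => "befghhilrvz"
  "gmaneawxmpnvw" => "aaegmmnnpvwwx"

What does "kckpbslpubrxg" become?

bbcgkklpprsux

The rule is to sort the characters into alphabetical order.
Applying that to "kckpbslpubrxg" gives "bbcgkklpprsux".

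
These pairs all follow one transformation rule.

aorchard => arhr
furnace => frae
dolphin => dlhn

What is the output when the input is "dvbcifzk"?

The pattern: keep every other character starting from the first (positions 1st, 3rd, 5th, ...).
For "dvbcifzk" the result is "dbiz".

dbiz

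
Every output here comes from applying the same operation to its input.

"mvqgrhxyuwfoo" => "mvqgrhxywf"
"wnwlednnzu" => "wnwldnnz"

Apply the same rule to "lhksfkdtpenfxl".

Looking at the pairs, the operation is to remove every vowel.
Applying that to "lhksfkdtpenfxl" gives "lhksfkdtpnfxl".

lhksfkdtpnfxl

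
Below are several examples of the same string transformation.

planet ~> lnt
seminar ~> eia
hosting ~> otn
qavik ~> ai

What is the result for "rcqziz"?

czz

What's happening: keep every other character starting from the second (positions 2nd, 4th, 6th, ...).
On "rcqziz" that produces "czz".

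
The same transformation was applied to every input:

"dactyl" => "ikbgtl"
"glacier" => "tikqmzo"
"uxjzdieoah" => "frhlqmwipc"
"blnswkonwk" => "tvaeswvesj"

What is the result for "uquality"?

ycitqbgc

Rule — shift every letter 8 places forward in the alphabet (wrapping around), then move the first character to the end.
Working it through for "uquality": intermediate "cycitqbg", final "ycitqbgc".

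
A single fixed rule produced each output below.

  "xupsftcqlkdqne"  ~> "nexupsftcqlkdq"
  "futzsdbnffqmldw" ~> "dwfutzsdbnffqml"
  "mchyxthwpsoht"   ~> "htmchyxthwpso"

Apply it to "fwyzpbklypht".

htfwyzpbklyp

What's happening: move the last 2 characters to the front (rotate right by 2).
Doing the same to "fwyzpbklypht": "htfwyzpbklyp".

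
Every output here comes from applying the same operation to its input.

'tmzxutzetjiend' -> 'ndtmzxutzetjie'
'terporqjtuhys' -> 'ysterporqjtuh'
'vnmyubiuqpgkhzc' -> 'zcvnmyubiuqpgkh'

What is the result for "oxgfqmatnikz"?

kzoxgfqmatni

Each output is the input with this applied: move the last 2 characters to the front (rotate right by 2).
Applying that to "oxgfqmatnikz" gives "kzoxgfqmatni".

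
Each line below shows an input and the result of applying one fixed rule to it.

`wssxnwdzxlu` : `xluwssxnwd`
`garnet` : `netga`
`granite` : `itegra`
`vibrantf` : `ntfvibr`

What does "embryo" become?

Rule — move the last 3 characters to the front (rotate right by 3), then delete the last character.
For "embryo", step one produces "ryoemb"; step two turns that into "ryoem".

ryoem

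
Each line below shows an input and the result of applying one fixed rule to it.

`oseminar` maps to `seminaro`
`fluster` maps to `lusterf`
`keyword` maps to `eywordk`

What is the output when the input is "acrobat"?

The pattern: move the first character to the end.
On "acrobat" that produces "crobata".

crobata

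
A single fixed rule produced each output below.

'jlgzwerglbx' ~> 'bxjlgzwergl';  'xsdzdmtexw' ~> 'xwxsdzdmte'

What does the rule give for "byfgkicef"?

efbyfgkic

Each output is the input with this applied: move the last 2 characters to the front (rotate right by 2).
On "byfgkicef" that produces "efbyfgkic".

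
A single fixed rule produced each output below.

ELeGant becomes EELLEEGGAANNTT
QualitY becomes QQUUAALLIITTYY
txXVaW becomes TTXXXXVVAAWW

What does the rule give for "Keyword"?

KKEEYYWWOORRDD

Each output is the input with this applied: double every character, then convert every letter to uppercase.
On "Keyword": the first step gives "KKeeyywwoorrdd", and the second then gives "KKEEYYWWOORRDD".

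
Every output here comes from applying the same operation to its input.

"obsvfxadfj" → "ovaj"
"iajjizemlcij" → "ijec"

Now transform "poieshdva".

Each output is the input with this applied: keep one character in every 3, starting at position 1 (positions 1st, 4th, 7th, ...).
So "poieshdva" becomes "ped".

ped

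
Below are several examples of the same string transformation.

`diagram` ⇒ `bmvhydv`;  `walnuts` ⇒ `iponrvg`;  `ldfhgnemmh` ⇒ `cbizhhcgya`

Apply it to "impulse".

Rule — move the first 3 characters to the end (rotate left by 3), then shift every letter 5 places backward in the alphabet (wrapping around).
On "impulse": the first step gives "ulseimp", and the second then gives "pgnzdhk".

pgnzdhk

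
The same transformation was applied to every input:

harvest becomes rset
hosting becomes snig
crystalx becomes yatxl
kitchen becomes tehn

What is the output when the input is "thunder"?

The rule is to swap each adjacent pair of characters (1↔2, 3↔4, ...), then delete the first 3 characters.
"thunder" → "htnuedr" → "uedr".

uedr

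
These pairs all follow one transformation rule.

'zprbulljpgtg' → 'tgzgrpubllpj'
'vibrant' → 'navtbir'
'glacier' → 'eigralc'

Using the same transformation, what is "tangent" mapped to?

In each case the input is transformed by: move the last 3 characters to the front (rotate right by 3), then swap each adjacent pair of characters (1↔2, 3↔4, ...).
Starting from "tangent": after the first operation, "enttang"; after the second, "nettnag".

nettnag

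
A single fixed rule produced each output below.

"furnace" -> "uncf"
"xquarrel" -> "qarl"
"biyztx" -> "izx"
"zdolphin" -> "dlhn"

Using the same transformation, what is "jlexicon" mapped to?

The transformation: move the first character to the end, then keep every other character starting from the first (positions 1st, 3rd, 5th, ...).
"jlexicon" → "lexiconj" → "lxcn".

lxcn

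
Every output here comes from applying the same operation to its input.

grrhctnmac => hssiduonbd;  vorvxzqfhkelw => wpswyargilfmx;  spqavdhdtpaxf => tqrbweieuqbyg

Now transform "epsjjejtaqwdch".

The transformation: shift every letter 1 place forward in the alphabet (wrapping around).
"epsjjejtaqwdch" → "fqtkkfkubrxedi".

fqtkkfkubrxedi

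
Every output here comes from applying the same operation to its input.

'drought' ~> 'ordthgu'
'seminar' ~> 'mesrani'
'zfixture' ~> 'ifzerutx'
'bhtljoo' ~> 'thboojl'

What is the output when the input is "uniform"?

The transformation: move the first 3 characters to the end (rotate left by 3), then reverse the string.
Starting from "uniform": after the first operation, "formuni"; after the second, "inumrof".
(Check on "seminar": → "inarsem" → "mesrani" ✓)

inumrof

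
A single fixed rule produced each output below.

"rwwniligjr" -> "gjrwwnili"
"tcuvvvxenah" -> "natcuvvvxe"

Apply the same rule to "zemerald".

alzemer

Looking at the pairs, the operation is to delete the last character, then move the last 2 characters to the front (rotate right by 2).
Starting from "zemerald": after the first operation, "zemeral"; after the second, "alzemer".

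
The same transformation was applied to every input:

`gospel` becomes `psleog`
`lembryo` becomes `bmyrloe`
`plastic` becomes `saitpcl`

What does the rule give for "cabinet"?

ibencta

In each case the input is transformed by: move the first 2 characters to the end (rotate left by 2), then swap each adjacent pair of characters (1↔2, 3↔4, ...).
So "cabinet" becomes "ibencta".
(Check on "gospel": → "spelgo" → "psleog" ✓)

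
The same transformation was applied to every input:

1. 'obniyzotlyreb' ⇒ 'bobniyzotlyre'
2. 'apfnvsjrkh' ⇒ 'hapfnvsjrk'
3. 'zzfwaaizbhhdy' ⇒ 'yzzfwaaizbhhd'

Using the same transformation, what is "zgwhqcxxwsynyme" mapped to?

ezgwhqcxxwsynym

Rule — move the last character to the front.
For "zgwhqcxxwsynyme" the result is "ezgwhqcxxwsynym".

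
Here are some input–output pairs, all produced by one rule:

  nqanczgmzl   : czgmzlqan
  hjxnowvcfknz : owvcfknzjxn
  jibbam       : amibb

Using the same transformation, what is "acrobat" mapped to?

batcro

The rule is to delete the first character, then move the first 3 characters to the end (rotate left by 3).
Applying both steps to "acrobat": "crobat", then "batcro".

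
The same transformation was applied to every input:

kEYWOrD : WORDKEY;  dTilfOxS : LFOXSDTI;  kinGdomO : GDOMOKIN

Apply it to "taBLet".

Rule — move the first 3 characters to the end (rotate left by 3), then convert every letter to uppercase.
For "taBLet" the result is "LETTAB".
(Check on "kEYWOrD": → "WOrDkEY" → "WORDKEY" ✓)

LETTAB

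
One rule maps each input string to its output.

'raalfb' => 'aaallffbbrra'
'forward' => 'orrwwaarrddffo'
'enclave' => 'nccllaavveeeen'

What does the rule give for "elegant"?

Each output is the input with this applied: double every character, then move the first 3 characters to the end (rotate left by 3).
"elegant" → "eelleeggaanntt" → "leeggaanntteel".

leeggaanntteel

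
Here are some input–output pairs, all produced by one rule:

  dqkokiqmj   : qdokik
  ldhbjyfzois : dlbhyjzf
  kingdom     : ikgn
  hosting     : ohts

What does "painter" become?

apni

What's happening: swap each adjacent pair of characters (1↔2, 3↔4, ...), then delete the last 3 characters.
For "painter", step one produces "apnietr"; step two turns that into "apni".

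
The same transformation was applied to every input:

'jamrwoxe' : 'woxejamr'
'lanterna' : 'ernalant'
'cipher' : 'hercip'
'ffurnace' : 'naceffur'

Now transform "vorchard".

hardvorc

The pattern: swap the front and back halves of the string.
For "vorchard" the result is "hardvorc".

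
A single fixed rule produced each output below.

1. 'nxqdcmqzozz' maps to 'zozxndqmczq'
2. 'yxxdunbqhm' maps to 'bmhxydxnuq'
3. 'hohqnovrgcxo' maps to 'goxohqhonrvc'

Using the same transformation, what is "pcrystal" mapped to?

Looking at the pairs, the operation is to swap each adjacent pair of characters (1↔2, 3↔4, ...), then move the last 3 characters to the front (rotate right by 3).
On "pcrystal" that produces "slacpyrt".
(Check on "yxxdunbqhm": → "xydxnuqbmh" → "bmhxydxnuq" ✓)

slacpyrt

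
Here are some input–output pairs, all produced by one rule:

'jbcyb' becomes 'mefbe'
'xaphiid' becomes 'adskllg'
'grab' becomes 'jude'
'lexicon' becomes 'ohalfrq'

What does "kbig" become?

nelj

Rule — shift every letter 3 places forward in the alphabet (wrapping around).
Doing the same to "kbig": "nelj".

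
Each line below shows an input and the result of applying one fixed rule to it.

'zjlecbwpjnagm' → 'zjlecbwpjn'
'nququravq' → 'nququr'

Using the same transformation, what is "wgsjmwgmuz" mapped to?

wgsjmwg

The rule is to delete the last 3 characters.
So "wgsjmwgmuz" becomes "wgsjmwg".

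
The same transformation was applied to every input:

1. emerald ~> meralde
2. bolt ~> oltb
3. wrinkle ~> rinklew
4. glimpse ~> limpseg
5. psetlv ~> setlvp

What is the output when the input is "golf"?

The rule is to move the first character to the end.
"golf" → "olfg".

olfg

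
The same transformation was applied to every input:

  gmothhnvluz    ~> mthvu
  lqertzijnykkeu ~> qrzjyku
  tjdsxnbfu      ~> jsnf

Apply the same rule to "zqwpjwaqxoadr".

The rule is to keep every other character starting from the second (positions 2nd, 4th, 6th, ...).
"zqwpjwaqxoadr" → "qpwqod".

qpwqod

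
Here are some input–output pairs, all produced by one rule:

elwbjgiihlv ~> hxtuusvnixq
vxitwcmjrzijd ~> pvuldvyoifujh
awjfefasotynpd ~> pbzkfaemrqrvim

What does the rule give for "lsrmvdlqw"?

Looking at the pairs, the operation is to reverse the string, then shift every letter 12 places forward in the alphabet (wrapping around).
For "lsrmvdlqw", step one produces "wqldvmrsl"; step two turns that into "icxphydex".

icxphydex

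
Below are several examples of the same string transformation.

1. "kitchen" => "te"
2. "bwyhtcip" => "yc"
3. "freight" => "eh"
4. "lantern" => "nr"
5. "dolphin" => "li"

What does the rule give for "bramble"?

The rule is to keep one character in every 3, starting at position 3 (positions 3rd, 6th, 9th, ...).
Doing the same to "bramble": "al".

al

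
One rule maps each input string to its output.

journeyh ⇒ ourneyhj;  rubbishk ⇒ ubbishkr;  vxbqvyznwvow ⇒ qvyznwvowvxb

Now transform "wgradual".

Rule — move the last 3 characters to the front (rotate right by 3), then swap the front and back halves of the string.
"wgradual" → "ualwgrad" → "gradualw".

gradualw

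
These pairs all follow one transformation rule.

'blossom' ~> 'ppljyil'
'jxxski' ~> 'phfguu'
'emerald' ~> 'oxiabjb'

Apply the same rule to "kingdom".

daljhfk

What's happening: move the first 3 characters to the end (rotate left by 3), then shift every letter 3 places backward in the alphabet (wrapping around).
Applying both steps to "kingdom": "gdomkin", then "daljhfk".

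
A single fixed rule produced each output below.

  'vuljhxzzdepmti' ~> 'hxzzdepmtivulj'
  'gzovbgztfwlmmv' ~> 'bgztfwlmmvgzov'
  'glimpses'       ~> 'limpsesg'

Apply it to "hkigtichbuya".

What's happening: move the last 3 characters to the front (rotate right by 3), then swap the front and back halves of the string.
On "hkigtichbuya": the first step gives "uyahkigtichb", and the second then gives "gtichbuyahki".
(Check on "gzovbgztfwlmmv": → "mmvgzovbgztfwl" → "bgztfwlmmvgzov" ✓)

gtichbuyahki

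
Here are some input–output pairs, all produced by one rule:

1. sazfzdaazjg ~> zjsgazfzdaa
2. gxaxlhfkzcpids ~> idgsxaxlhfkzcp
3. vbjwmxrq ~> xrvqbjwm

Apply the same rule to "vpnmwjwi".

What's happening: swap the first and last characters, then move the last 3 characters to the front (rotate right by 3).
On "vpnmwjwi": the first step gives "ipnmwjwv", and the second then gives "jwvipnmw".

jwvipnmw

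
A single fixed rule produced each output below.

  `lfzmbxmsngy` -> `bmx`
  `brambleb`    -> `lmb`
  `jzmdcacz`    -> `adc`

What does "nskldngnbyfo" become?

nng

Looking at the pairs, the operation is to take characters alternately from the front and the back (1st, last, 2nd, 2nd-last, ...), then keep only the last 3 characters.
Working it through for "nskldngnbyfo": intermediate "nosfkylbdnng", final "nng".
(Check on "lfzmbxmsngy": → "lyfgznmsbmx" → "bmx" ✓)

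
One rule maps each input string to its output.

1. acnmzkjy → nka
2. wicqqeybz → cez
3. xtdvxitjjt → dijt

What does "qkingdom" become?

Looking at the pairs, the operation is to move the first 2 characters to the end (rotate left by 2), then keep one character in every 3, starting at position 1 (positions 1st, 4th, 7th, ...).
On "qkingdom": the first step gives "ingdomqk", and the second then gives "idq".

idq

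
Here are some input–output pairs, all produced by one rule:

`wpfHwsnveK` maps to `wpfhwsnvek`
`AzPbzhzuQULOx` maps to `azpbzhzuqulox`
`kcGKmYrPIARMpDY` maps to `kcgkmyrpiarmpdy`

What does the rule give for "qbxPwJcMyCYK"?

Rule — convert every letter to lowercase.
Applying that to "qbxPwJcMyCYK" gives "qbxpwjcmycyk".

qbxpwjcmycyk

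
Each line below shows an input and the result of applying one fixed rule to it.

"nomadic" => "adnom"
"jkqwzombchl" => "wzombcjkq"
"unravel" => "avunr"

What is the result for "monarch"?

Rule — delete the last 2 characters, then move the first 3 characters to the end (rotate left by 3).
For "monarch", step one produces "monar"; step two turns that into "armon".
(Check on "unravel": → "unrav" → "avunr" ✓)

armon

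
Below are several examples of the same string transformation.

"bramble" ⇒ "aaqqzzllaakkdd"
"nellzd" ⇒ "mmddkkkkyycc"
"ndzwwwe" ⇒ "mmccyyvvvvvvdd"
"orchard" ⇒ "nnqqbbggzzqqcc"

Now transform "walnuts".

The transformation: double every character, then shift every letter 1 place backward in the alphabet (wrapping around).
Starting from "walnuts": after the first operation, "wwaallnnuuttss"; after the second, "vvzzkkmmttssrr".

vvzzkkmmttssrr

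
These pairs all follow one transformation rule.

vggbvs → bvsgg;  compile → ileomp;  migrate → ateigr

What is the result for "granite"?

What's happening: delete the first character, then move the last 3 characters to the front (rotate right by 3).
"granite" → "iteran".

iteran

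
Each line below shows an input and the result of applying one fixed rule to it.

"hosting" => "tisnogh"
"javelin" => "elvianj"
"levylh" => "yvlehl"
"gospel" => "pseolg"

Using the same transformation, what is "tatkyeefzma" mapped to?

What's happening: take characters alternately from the front and the back (1st, last, 2nd, 2nd-last, ...), then reverse the string.
"tatkyeefzma" → "taamtzkfyee" → "eeyfkztmaat".

eeyfkztmaat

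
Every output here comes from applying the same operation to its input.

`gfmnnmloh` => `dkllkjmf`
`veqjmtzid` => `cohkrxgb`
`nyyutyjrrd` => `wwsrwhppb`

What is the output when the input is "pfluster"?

djsqrcp

Each output is the input with this applied: shift every letter 2 places backward in the alphabet (wrapping around), then delete the first character.
For "pfluster", step one produces "ndjsqrcp"; step two turns that into "djsqrcp".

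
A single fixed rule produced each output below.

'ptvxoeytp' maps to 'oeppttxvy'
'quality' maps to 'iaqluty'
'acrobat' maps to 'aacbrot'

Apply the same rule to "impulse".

iemlspu

The transformation: sort the characters into alphabetical order, then swap each adjacent pair of characters (1↔2, 3↔4, ...).
For "impulse", step one produces "eilmpsu"; step two turns that into "iemlspu".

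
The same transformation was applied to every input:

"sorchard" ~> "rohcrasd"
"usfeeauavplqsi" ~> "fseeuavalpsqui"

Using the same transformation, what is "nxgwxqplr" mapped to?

What's happening: move the first character to the end, then swap each adjacent pair of characters (1↔2, 3↔4, ...).
So "nxgwxqplr" becomes "gxxwpqrln".

gxxwpqrln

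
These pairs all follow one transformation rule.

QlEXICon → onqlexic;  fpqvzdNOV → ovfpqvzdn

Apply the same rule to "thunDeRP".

Rule — move the last 2 characters to the front (rotate right by 2), then convert every letter to lowercase.
For "thunDeRP", step one produces "RPthunDe"; step two turns that into "rpthunde".
(Check on "fpqvzdNOV": → "OVfpqvzdN" → "ovfpqvzdn" ✓)

rpthunde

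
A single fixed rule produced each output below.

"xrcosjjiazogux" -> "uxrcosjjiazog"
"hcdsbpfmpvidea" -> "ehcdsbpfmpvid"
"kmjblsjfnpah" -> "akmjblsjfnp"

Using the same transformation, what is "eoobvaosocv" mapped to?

ceoobvaoso

The pattern: delete the last character, then move the last character to the front.
Starting from "eoobvaosocv": after the first operation, "eoobvaosoc"; after the second, "ceoobvaoso".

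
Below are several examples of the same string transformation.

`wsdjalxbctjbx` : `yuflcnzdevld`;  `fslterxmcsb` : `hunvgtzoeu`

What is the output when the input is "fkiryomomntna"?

Each output is the input with this applied: delete the last character, then shift every letter 2 places forward in the alphabet (wrapping around).
For "fkiryomomntna", step one produces "fkiryomomntn"; step two turns that into "hmktaqoqopvp".
(Check on "wsdjalxbctjbx": → "wsdjalxbctjb" → "yuflcnzdevld" ✓)

hmktaqoqopvp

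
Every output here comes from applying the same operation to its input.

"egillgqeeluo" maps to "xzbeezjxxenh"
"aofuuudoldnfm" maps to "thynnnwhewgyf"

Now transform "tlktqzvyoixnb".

medmjsorhbqgu

The rule is to shift every letter 7 places backward in the alphabet (wrapping around).
On "tlktqzvyoixnb" that produces "medmjsorhbqgu".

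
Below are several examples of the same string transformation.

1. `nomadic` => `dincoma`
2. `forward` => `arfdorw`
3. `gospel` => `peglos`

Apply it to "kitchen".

The rule is to swap the first and last characters, then move the last 3 characters to the front (rotate right by 3).
For "kitchen", step one produces "nitchek"; step two turns that into "heknitc".
(Check on "forward": → "dorwarf" → "arfdorw" ✓)

heknitc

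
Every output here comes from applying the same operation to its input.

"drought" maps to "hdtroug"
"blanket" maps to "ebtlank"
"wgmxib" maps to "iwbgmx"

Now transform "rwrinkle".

lrewrink

Looking at the pairs, the operation is to swap the first and last characters, then move the last 2 characters to the front (rotate right by 2).
Applying both steps to "rwrinkle": "ewrinklr", then "lrewrink".
(Check on "blanket": → "tlankeb" → "ebtlank" ✓)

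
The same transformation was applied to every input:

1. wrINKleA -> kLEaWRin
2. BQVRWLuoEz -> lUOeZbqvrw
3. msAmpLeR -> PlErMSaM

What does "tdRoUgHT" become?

What's happening: flip the case of every letter, then swap the front and back halves of the string.
For "tdRoUgHT", step one produces "TDrOuGht"; step two turns that into "uGhtTDrO".

uGhtTDrO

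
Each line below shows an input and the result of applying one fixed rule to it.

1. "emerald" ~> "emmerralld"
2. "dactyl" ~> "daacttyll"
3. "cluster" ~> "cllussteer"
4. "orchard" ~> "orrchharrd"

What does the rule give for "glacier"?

gllaccieer

The rule is to repeat every character 3 times, then keep every other character starting from the second (positions 2nd, 4th, 6th, ...).
On "glacier": the first step gives "ggglllaaaccciiieeerrr", and the second then gives "gllaccieer".
(Check on "dactyl": → "dddaaaccctttyyylll" → "daacttyll" ✓)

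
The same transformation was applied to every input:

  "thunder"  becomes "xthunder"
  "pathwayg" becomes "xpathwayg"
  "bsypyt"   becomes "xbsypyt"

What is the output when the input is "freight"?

The transformation: prepend "x".
On "freight" that produces "xfreight".

xfreight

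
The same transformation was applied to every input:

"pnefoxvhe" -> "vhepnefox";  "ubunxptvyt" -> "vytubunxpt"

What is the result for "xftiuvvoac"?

Rule — move the last 3 characters to the front (rotate right by 3).
For "xftiuvvoac" the result is "oacxftiuvv".

oacxftiuvv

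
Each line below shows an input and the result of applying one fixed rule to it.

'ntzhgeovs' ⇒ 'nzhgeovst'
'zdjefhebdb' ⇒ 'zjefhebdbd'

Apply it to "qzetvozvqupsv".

Looking at the pairs, the operation is to move the first character to the end, then swap the first and last characters.
Applying that to "qzetvozvqupsv" gives "qetvozvqupsvz".

qetvozvqupsvz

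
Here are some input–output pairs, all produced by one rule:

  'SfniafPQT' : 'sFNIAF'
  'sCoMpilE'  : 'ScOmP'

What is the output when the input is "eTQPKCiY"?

Each output is the input with this applied: delete the last 3 characters, then flip the case of every letter.
On "eTQPKCiY": the first step gives "eTQPK", and the second then gives "Etqpk".
(Check on "sCoMpilE": → "sCoMp" → "ScOmP" ✓)

Etqpk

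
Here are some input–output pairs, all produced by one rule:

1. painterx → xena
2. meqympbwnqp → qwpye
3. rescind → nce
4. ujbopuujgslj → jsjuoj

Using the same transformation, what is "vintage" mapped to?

Looking at the pairs, the operation is to keep every other character starting from the second (positions 2nd, 4th, 6th, ...), then reverse the string.
Working it through for "vintage": intermediate "itg", final "gti".

gti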